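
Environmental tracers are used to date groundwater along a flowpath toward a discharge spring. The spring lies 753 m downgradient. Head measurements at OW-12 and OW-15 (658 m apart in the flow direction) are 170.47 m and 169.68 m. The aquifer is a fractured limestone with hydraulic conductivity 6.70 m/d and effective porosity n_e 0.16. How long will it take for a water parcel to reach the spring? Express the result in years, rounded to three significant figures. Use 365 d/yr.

41.0 years

Hydraulic gradient i = (170.47 − 169.68) / 658 = 0.79 / 658 = 0.001201
Darcy flux q = K·i = 6.70 × 0.001201 = 0.008044 m/d
Seepage velocity v = q / n = 0.008044 / 0.16 = 0.05028 m/d
t = L / v = 753 / 0.05028 = 14980 d
   = 14980 / 365 = 41.0 yr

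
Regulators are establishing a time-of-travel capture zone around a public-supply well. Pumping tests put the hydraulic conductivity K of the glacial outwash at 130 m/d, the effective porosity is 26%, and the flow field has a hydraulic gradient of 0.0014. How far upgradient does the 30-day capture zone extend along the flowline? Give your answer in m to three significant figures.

Specific discharge q = 130 × 0.0014 = 0.1820 m/d
Seepage velocity v = q / n = 0.1820 / 0.26 = 0.7000 m/d
L = v × T = 0.7000 × 30 = 21.00 m

21.0 m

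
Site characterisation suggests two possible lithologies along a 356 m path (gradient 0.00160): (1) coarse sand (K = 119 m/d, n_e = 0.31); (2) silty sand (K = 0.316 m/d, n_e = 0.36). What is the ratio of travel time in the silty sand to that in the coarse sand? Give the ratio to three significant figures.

437

Unit 1 (coarse sand): v = 119×0.0016/0.31 = 0.6142 m/d, t = 356/0.6142 = 579.6 d
Unit 2 (silty sand): v = 0.316×0.0016/0.36 = 0.001404 m/d, t = 356/0.001404 = 253500 d
t(silty sand) / t(coarse sand) = 253500/579.6 = 437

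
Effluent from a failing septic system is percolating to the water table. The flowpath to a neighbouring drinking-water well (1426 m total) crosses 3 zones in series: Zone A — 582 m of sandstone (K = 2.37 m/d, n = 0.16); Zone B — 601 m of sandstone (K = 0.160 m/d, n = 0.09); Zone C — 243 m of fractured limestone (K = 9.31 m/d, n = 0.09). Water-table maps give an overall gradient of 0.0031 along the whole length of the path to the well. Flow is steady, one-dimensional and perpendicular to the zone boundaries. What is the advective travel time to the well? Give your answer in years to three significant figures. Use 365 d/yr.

Steady 1-D flow in series ⇒ the Darcy flux q is identical in every zone and the zone head losses add (resistances L/K in series).
Σ(L/K) = 582/2.37 + 601/0.160 + 243/9.31 = 245.6 + 3756 + 26.10 = 4028 d
K_eq = L_total / Σ(L/K) = 1426 / 4028 = 0.3540 m/d
q = K_eq · i = 0.3540 × 0.0031 = 0.001097 m/d (same in every zone)
Zone A: v = q/n = 0.001097/0.16 = 0.006859 m/d → t_A = 582/0.006859 = 84850 d
Zone B: v = q/n = 0.001097/0.09 = 0.01219 m/d → t_B = 601/0.01219 = 49290 d
Zone C: v = q/n = 0.001097/0.09 = 0.01219 m/d → t_C = 243/0.01219 = 19930 d
Total t = 84850 + 49290 + 19930 = 154100 d
   = 154100 / 365 = 422 yr

422 years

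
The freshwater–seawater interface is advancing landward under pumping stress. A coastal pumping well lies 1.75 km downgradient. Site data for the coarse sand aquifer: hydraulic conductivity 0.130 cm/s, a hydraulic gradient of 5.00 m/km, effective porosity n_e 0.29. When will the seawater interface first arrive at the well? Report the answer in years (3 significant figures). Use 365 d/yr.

K = 0.130 cm/s × 864 = 112.3 m/d
Specific discharge q = 112.3 × 0.0050 = 0.5616 m/d
Seepage velocity v = q / n = 0.5616 / 0.29 = 1.937 m/d
L = 1.75 km = 1750 m
t = L / v = 1750 / 1.937 = 903.7 d
   = 903.7 / 365 = 2.48 yr

2.48 years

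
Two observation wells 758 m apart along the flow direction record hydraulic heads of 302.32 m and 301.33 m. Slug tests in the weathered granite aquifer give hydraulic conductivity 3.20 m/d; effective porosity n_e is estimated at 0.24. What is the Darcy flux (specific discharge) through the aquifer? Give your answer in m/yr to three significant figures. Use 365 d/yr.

Hydraulic gradient i = (302.32 − 301.33) / 758 = 0.99 / 758 = 0.001306
Specific discharge q = 3.20 × 0.001306 = 0.004179 m/d
   = 0.004179 × 365 = 1.53 m/yr

1.53 m/yr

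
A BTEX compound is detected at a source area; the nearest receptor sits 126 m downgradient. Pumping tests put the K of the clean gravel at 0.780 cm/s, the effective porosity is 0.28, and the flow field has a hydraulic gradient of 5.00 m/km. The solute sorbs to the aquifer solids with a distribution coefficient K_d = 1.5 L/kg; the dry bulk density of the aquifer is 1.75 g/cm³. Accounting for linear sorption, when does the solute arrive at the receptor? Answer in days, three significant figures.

K = 0.780 cm/s × 864 = 673.9 m/d
q = Ki = 673.9 × 0.0050 = 3.370 m/d
v = Ki/n = 673.9·0.0050/0.28 = 12.03 m/d
Retardation R = 1 + ρ_b·K_d/n = 1 + 1.75×1.5/0.28 = 10.37
Contaminant velocity v_c = v/R = 12.03/10.37 = 1.160 m/d
t = L/v_c = 126/1.160 = 108.6 d

109 days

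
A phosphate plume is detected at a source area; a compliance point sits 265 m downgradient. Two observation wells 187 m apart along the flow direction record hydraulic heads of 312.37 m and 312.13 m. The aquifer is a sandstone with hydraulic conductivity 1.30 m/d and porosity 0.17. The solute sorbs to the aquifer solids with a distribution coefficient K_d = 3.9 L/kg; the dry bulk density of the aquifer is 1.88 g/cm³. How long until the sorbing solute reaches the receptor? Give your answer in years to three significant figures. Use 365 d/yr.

3260 years

Hydraulic gradient i = (312.37 − 312.13) / 187 = 0.24 / 187 = 0.001283
Specific discharge q = 1.30 × 0.001283 = 0.001668 m/d
Seepage velocity v = q / n = 0.001668 / 0.17 = 0.009814 m/d
Retardation R = 1 + ρ_b·K_d/n = 1 + 1.88×3.9/0.17 = 44.13
Contaminant velocity v_c = v/R = 0.009814/44.13 = 2.224e-4 m/d
t = L/v_c = 265/2.224e-4 = 1.192e6 d
   = 1.192e6/365 = 3260 yr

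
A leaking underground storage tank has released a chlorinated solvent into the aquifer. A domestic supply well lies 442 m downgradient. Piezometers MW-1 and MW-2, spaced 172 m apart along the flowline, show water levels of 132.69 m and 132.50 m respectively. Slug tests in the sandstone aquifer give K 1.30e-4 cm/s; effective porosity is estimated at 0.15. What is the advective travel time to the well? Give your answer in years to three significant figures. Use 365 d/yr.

Hydraulic gradient i = (132.69 − 132.50) / 172 = 0.19 / 172 = 0.001105
K = 1.30e-4 cm/s × 864 = 0.1123 m/d
Specific discharge q = 0.1123 × 0.001105 = 1.241e-4 m/d
v_s = q/n_e = 1.241e-4/0.15 = 8.272e-4 m/d
t = L / v = 442 / 8.272e-4 = 534400 d
   = 534400 / 365 = 1460 yr

1460 years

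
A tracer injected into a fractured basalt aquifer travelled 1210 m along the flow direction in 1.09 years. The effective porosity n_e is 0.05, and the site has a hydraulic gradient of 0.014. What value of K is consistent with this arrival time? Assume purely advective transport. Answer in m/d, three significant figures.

10.9 m/d

t = 1.09 years = 397.9 d
v = L / t = 1210 / 397.9 = 3.041 m/d
K = v · n / i = 3.041 × 0.05 / 0.014 = 10.9 m/d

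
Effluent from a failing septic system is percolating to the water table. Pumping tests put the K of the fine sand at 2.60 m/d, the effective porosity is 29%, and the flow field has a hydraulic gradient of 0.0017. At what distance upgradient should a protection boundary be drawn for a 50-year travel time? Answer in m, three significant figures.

q = Ki = 2.60 × 0.0017 = 0.004420 m/d
Seepage velocity v = q / n = 0.004420 / 0.29 = 0.01524 m/d
T = 50 yr × 365 = 18250 d
L = v × T = 0.01524 × 18250 = 278.2 m

278 m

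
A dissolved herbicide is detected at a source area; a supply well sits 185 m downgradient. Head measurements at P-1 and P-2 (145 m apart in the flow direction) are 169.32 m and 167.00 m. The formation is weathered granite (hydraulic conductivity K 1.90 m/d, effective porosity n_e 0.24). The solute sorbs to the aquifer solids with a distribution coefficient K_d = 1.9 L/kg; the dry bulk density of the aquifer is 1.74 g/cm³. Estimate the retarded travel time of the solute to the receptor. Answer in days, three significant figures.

Hydraulic gradient i = (169.32 − 167.00) / 145 = 2.32 / 145 = 0.01600
q = Ki = 1.90 × 0.01600 = 0.03040 m/d
v_s = q/n_e = 0.03040/0.24 = 0.1267 m/d
Retardation R = 1 + ρ_b·K_d/n = 1 + 1.74×1.9/0.24 = 14.78
Contaminant velocity v_c = v/R = 0.1267/14.78 = 0.008573 m/d
t = L/v_c = 185/0.008573 = 21580 d

21600 days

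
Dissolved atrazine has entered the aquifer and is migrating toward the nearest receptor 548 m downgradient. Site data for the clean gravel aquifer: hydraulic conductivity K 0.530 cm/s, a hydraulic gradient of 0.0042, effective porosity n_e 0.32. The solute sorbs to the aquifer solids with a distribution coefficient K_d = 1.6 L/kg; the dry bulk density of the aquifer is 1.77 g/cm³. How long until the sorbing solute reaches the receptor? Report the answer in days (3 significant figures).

898 days

K = 0.530 cm/s × 864 = 457.9 m/d
q = Ki = 457.9 × 0.0042 = 1.923 m/d
Seepage velocity v = q / n = 1.923 / 0.32 = 6.010 m/d
Retardation R = 1 + ρ_b·K_d/n = 1 + 1.77×1.6/0.32 = 9.850
Contaminant velocity v_c = v/R = 6.010/9.850 = 0.6102 m/d
t = L/v_c = 548/0.6102 = 898.1 d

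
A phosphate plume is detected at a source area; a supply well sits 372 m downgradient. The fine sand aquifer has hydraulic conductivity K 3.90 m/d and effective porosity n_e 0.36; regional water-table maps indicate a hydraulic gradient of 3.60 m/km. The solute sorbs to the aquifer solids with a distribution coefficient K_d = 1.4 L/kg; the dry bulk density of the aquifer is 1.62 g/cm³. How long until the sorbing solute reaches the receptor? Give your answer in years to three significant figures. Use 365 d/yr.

191 years

Darcy flux q = K·i = 3.90 × 0.0036 = 0.01404 m/d
v_s = q/n_e = 0.01404/0.36 = 0.03900 m/d
Retardation R = 1 + ρ_b·K_d/n = 1 + 1.62×1.4/0.36 = 7.300
Contaminant velocity v_c = v/R = 0.03900/7.300 = 0.005342 m/d
t = L/v_c = 372/0.005342 = 69630 d
   = 69630/365 = 191 yr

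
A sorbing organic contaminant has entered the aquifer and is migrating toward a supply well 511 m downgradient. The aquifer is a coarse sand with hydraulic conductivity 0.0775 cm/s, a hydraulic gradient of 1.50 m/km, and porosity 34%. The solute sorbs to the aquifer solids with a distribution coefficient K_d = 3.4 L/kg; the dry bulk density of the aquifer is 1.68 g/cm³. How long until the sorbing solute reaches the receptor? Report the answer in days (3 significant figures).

30800 days

K = 0.0775 cm/s × 864 = 66.96 m/d
Specific discharge q = 66.96 × 0.0015 = 0.1004 m/d
v = Ki/n = 66.96·0.0015/0.34 = 0.2954 m/d
Retardation R = 1 + ρ_b·K_d/n = 1 + 1.68×3.4/0.34 = 17.80
Contaminant velocity v_c = v/R = 0.2954/17.80 = 0.01660 m/d
t = L/v_c = 511/0.01660 = 30790 d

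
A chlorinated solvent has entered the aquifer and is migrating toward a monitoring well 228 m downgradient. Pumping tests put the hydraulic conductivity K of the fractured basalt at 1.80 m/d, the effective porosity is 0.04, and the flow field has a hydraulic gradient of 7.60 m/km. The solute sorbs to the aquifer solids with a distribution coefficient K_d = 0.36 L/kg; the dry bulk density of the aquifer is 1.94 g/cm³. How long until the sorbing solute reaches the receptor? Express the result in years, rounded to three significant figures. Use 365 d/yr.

33.7 years

Darcy flux q = K·i = 1.80 × 0.0076 = 0.01368 m/d
Average linear velocity = 0.01368 / 0.04 = 0.3420 m/d
Retardation R = 1 + ρ_b·K_d/n = 1 + 1.94×0.36/0.04 = 18.46
Contaminant velocity v_c = v/R = 0.3420/18.46 = 0.01853 m/d
t = L/v_c = 228/0.01853 = 12310 d
   = 12310/365 = 33.7 yr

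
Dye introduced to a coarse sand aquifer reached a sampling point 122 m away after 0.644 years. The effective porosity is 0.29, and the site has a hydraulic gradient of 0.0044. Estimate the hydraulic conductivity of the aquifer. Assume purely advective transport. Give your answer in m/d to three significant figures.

t = 0.644 years = 235.1 d
v = L / t = 122 / 235.1 = 0.5190 m/d
K = v · n / i = 0.5190 × 0.29 / 0.0044 = 34.2 m/d

34.2 m/d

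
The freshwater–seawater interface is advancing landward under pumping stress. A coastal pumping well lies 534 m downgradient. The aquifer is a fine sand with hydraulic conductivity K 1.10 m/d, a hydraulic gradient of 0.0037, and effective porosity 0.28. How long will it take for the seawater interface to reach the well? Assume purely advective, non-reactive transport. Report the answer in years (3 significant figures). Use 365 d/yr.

Specific discharge q = 1.10 × 0.0037 = 0.004070 m/d
Seepage velocity v = q / n = 0.004070 / 0.28 = 0.01454 m/d
t = L / v = 534 / 0.01454 = 36740 d
   = 36740 / 365 = 101 yr

101 years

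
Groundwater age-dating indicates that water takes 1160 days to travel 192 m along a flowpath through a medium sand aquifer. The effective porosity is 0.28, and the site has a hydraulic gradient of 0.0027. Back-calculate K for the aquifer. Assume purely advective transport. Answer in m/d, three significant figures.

17.2 m/d

v = L / t = 192 / 1160 = 0.1655 m/d
K = v · n / i = 0.1655 × 0.28 / 0.0027 = 17.2 m/d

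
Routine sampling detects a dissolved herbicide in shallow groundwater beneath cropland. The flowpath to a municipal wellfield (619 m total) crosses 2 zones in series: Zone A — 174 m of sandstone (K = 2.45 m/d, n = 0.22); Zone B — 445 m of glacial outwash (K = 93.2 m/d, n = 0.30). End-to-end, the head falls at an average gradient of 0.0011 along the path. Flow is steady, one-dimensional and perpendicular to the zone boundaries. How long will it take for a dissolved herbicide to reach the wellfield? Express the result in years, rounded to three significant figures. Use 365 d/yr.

Continuity: the same q passes through each zone, so ΔH = q·Σ(L_j/K_j) — the zones act as resistances in series.
Σ(L/K) = 174/2.45 + 445/93.2 = 71.02 + 4.775 = 75.80 d
K_eq = L_total / Σ(L/K) = 619 / 75.80 = 8.167 m/d
q = K_eq · i = 8.167 × 0.0011 = 0.008983 m/d (same in every zone)
Zone A: v = q/n = 0.008983/0.22 = 0.04083 m/d → t_A = 174/0.04083 = 4261 d
Zone B: v = q/n = 0.008983/0.30 = 0.02994 m/d → t_B = 445/0.02994 = 14860 d
Total t = 4261 + 14860 = 19120 d
   = 19120 / 365 = 52.4 yr

52.4 years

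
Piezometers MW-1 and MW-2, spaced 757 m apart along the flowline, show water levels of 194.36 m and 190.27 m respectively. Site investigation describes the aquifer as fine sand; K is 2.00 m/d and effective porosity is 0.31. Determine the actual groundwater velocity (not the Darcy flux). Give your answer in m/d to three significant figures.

Hydraulic gradient i = (194.36 − 190.27) / 757 = 4.09 / 757 = 0.005403
q = Ki = 2.00 × 0.005403 = 0.01081 m/d
Average linear velocity = 0.01081 / 0.31 = 0.03486 m/d

0.0349 m/d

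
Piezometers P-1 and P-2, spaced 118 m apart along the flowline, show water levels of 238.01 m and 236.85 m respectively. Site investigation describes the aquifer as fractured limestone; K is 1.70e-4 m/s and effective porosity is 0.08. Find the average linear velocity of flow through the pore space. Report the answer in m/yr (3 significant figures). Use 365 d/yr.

659 m/yr

Hydraulic gradient i = (238.01 − 236.85) / 118 = 1.16 / 118 = 0.009831
K = 1.70e-4 m/s × 86400 s/d = 14.69 m/d
Specific discharge q = 14.69 × 0.009831 = 0.1444 m/d
Average linear velocity = 0.1444 / 0.08 = 1.805 m/d
   = 1.805 × 365 = 659 m/yr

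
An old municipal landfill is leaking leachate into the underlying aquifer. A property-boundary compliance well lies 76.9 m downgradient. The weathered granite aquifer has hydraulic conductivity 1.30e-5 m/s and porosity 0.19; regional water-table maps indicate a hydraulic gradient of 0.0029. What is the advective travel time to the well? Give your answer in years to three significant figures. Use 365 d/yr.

12.3 years

K = 1.30e-5 m/s × 86400 s/d = 1.123 m/d
Specific discharge q = 1.123 × 0.0029 = 0.003257 m/d
Average linear velocity = 0.003257 / 0.19 = 0.01714 m/d
t = L / v = 76.9 / 0.01714 = 4486 d
   = 4486 / 365 = 12.3 yr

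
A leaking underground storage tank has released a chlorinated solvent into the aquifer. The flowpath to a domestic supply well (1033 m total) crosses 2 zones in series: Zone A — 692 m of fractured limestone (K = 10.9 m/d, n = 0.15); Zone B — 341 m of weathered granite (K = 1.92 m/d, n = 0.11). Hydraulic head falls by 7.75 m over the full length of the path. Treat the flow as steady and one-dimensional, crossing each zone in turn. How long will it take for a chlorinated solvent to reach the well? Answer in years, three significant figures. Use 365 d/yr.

12.0 years

Continuity: the same q passes through each zone, so ΔH = q·Σ(L_j/K_j) — the zones act as resistances in series.
Σ(L/K) = 692/10.9 + 341/1.92 = 63.49 + 177.6 = 241.1 d
q = ΔH / Σ(L/K) = 7.75 / 241.1 = 0.03215 m/d (same in every zone)
Zone A: v = q/n = 0.03215/0.15 = 0.2143 m/d → t_A = 692/0.2143 = 3229 d
Zone B: v = q/n = 0.03215/0.11 = 0.2922 m/d → t_B = 341/0.2922 = 1167 d
Total t = 3229 + 1167 = 4396 d
   = 4396 / 365 = 12.0 yr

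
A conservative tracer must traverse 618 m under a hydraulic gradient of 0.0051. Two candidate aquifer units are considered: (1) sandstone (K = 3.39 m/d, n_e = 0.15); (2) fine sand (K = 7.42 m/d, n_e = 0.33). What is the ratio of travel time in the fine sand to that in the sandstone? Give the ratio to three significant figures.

1.01

Unit 1 (sandstone): v = 3.39×0.0051/0.15 = 0.1153 m/d, t = 618/0.1153 = 5362 d
Unit 2 (fine sand): v = 7.42×0.0051/0.33 = 0.1147 m/d, t = 618/0.1147 = 5389 d
t(fine sand) / t(sandstone) = 5389/5362 = 1.01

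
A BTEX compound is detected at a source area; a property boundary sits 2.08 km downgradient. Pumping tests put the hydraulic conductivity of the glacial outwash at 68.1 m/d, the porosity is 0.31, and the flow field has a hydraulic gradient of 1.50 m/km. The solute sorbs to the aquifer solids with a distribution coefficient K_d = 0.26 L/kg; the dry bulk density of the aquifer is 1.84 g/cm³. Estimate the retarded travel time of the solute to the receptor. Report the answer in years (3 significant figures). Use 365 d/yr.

44.0 years

Darcy flux q = K·i = 68.1 × 0.0015 = 0.1021 m/d
Seepage velocity v = q / n = 0.1021 / 0.31 = 0.3295 m/d
Retardation R = 1 + ρ_b·K_d/n = 1 + 1.84×0.26/0.31 = 2.543
Contaminant velocity v_c = v/R = 0.3295/2.543 = 0.1296 m/d
L = 2.08 km = 2080 m
t = L/v_c = 2080/0.1296 = 16050 d
   = 16050/365 = 44.0 yr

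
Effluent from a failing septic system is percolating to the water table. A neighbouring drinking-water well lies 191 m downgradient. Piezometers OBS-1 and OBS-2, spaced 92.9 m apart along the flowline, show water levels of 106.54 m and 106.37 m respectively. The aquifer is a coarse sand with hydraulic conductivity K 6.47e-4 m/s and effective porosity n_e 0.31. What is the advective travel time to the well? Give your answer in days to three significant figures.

579 days

Hydraulic gradient i = (106.54 − 106.37) / 92.9 = 0.17 / 92.9 = 0.001830
K = 6.47e-4 m/s × 86400 s/d = 55.90 m/d
q = Ki = 55.90 × 0.001830 = 0.1023 m/d
Seepage velocity v = q / n = 0.1023 / 0.31 = 0.3300 m/d
t = L / v = 191 / 0.3300 = 578.8 d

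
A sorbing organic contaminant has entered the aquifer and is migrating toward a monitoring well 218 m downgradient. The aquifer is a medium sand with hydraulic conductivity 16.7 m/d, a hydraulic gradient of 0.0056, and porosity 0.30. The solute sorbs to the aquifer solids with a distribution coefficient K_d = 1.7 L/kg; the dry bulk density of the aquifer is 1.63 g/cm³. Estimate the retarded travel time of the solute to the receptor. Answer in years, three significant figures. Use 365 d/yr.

19.6 years

Darcy flux q = K·i = 16.7 × 0.0056 = 0.09352 m/d
v = Ki/n = 16.7·0.0056/0.30 = 0.3117 m/d
Retardation R = 1 + ρ_b·K_d/n = 1 + 1.63×1.7/0.30 = 10.24
Contaminant velocity v_c = v/R = 0.3117/10.24 = 0.03045 m/d
t = L/v_c = 218/0.03045 = 7159 d
   = 7159/365 = 19.6 yr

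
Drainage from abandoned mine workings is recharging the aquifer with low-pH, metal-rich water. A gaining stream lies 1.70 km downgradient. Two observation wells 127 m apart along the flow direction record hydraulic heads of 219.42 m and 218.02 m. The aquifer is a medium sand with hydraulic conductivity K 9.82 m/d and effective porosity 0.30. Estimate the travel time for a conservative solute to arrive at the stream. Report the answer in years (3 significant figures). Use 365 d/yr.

Hydraulic gradient i = (219.42 − 218.02) / 127 = 1.40 / 127 = 0.01102
Darcy flux q = K·i = 9.82 × 0.01102 = 0.1083 m/d
Seepage velocity v = q / n = 0.1083 / 0.30 = 0.3608 m/d
L = 1.70 km = 1700 m
t = L / v = 1700 / 0.3608 = 4711 d
   = 4711 / 365 = 12.9 yr

12.9 years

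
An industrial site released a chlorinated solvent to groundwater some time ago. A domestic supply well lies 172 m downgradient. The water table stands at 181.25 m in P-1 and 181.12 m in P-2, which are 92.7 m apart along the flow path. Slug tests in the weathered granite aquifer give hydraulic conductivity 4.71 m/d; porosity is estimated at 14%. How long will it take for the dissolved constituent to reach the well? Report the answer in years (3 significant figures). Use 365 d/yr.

Hydraulic gradient i = (181.25 − 181.12) / 92.7 = 0.13 / 92.7 = 0.001402
Darcy flux q = K·i = 4.71 × 0.001402 = 0.006605 m/d
Seepage velocity v = q / n = 0.006605 / 0.14 = 0.04718 m/d
t = L / v = 172 / 0.04718 = 3646 d
   = 3646 / 365 = 9.99 yr

9.99 years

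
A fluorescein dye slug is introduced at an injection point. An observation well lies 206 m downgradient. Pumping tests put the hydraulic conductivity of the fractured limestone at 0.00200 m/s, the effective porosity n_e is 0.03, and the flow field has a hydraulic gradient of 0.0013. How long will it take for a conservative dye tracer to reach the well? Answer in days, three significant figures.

K = 0.00200 m/s × 86400 s/d = 172.8 m/d
Darcy flux q = K·i = 172.8 × 0.0013 = 0.2246 m/d
Average linear velocity = 0.2246 / 0.03 = 7.488 m/d
t = L / v = 206 / 7.488 = 27.51 d

27.5 days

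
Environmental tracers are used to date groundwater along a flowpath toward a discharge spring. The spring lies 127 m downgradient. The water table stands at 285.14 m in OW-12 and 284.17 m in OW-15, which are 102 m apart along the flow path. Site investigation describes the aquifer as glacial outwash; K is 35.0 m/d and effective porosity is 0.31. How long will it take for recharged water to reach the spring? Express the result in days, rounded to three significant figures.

118 days

Hydraulic gradient i = (285.14 − 284.17) / 102 = 0.97 / 102 = 0.009510
Specific discharge q = 35.0 × 0.009510 = 0.3328 m/d
v_s = q/n_e = 0.3328/0.31 = 1.074 m/d
t = L / v = 127 / 1.074 = 118.3 d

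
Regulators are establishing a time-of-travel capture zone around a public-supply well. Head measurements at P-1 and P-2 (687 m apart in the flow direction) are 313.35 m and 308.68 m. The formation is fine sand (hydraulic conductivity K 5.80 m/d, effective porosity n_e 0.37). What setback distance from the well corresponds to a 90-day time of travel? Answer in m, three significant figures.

9.59 m

Hydraulic gradient i = (313.35 − 308.68) / 687 = 4.67 / 687 = 0.006798
Specific discharge q = 5.80 × 0.006798 = 0.03943 m/d
Average linear velocity = 0.03943 / 0.37 = 0.1066 m/d
L = v × T = 0.1066 × 90 = 9.590 m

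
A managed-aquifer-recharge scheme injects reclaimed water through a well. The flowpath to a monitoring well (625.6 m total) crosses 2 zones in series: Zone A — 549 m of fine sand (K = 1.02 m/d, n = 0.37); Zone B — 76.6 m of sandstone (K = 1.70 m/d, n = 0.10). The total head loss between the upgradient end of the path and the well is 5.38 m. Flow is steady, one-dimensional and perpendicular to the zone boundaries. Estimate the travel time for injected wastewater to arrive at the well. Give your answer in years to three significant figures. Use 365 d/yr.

Continuity: the same q passes through each zone, so ΔH = q·Σ(L_j/K_j) — the zones act as resistances in series.
Σ(L/K) = 549/1.02 + 76.6/1.70 = 538.2 + 45.06 = 583.3 d
q = ΔH / Σ(L/K) = 5.38 / 583.3 = 0.009223 m/d (same in every zone)
Zone A: v = q/n = 0.009223/0.37 = 0.02493 m/d → t_A = 549/0.02493 = 22020 d
Zone B: v = q/n = 0.009223/0.10 = 0.09223 m/d → t_B = 76.6/0.09223 = 830.5 d
Total t = 22020 + 830.5 = 22850 d
   = 22850 / 365 = 62.6 yr

62.6 years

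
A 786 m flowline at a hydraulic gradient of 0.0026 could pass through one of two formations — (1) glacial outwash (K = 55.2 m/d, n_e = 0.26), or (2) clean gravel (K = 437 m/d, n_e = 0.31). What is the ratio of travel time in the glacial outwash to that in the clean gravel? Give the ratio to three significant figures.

Unit 1 (glacial outwash): v = 55.2×0.0026/0.26 = 0.5520 m/d, t = 786/0.5520 = 1424 d
Unit 2 (clean gravel): v = 437×0.0026/0.31 = 3.665 m/d, t = 786/3.665 = 214.5 d
t(glacial outwash) / t(clean gravel) = 1424/214.5 = 6.64

6.64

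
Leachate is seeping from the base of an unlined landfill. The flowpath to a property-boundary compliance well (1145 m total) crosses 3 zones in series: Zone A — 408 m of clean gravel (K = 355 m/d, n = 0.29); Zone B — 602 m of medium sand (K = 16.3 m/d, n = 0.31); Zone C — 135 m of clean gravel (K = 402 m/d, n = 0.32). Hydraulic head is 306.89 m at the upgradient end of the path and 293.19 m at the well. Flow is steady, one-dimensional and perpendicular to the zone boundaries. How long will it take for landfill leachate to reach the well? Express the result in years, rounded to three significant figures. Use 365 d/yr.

2.67 years

Total head drop ΔH = 306.89 − 293.19 = 13.70 m
Continuity: the same q passes through each zone, so ΔH = q·Σ(L_j/K_j) — the zones act as resistances in series.
Σ(L/K) = 408/355 + 602/16.3 + 135/402 = 1.149 + 36.93 + 0.3358 = 38.42 d
q = ΔH / Σ(L/K) = 13.70 / 38.42 = 0.3566 m/d (same in every zone)
Zone A: v = q/n = 0.3566/0.29 = 1.230 m/d → t_A = 408/1.230 = 331.8 d
Zone B: v = q/n = 0.3566/0.31 = 1.150 m/d → t_B = 602/1.150 = 523.3 d
Zone C: v = q/n = 0.3566/0.32 = 1.114 m/d → t_C = 135/1.114 = 121.1 d
Total t = 331.8 + 523.3 + 121.1 = 976.3 d
   = 976.3 / 365 = 2.67 yr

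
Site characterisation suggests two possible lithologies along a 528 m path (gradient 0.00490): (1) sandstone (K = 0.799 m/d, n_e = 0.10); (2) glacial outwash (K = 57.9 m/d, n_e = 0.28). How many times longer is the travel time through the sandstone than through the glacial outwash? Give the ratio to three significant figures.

25.9

Unit 1 (sandstone): v = 0.799×0.0049/0.10 = 0.03915 m/d, t = 528/0.03915 = 13490 d
Unit 2 (glacial outwash): v = 57.9×0.0049/0.28 = 1.013 m/d, t = 528/1.013 = 521.1 d
t(sandstone) / t(glacial outwash) = 13490/521.1 = 25.9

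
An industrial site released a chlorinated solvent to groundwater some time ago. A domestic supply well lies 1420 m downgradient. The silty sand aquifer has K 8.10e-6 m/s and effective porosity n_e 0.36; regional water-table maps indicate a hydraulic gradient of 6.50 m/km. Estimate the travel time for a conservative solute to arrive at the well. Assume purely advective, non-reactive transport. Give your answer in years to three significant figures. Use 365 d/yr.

308 years

K = 8.10e-6 m/s × 86400 s/d = 0.6998 m/d
Darcy flux q = K·i = 0.6998 × 0.0065 = 0.004549 m/d
v_s = q/n_e = 0.004549/0.36 = 0.01264 m/d
t = L / v = 1420 / 0.01264 = 112400 d
   = 112400 / 365 = 308 yr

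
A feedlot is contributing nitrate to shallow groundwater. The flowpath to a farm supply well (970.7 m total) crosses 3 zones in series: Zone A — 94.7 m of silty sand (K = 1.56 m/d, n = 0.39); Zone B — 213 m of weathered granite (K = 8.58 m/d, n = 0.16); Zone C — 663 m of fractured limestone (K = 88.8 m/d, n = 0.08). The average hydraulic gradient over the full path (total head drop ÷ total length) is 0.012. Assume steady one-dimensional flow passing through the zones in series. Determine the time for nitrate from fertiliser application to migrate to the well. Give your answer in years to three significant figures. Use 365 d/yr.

2.71 years

Continuity: the same q passes through each zone, so ΔH = q·Σ(L_j/K_j) — the zones act as resistances in series.
Σ(L/K) = 94.7/1.56 + 213/8.58 + 663/88.8 = 60.71 + 24.83 + 7.466 = 93.00 d
K_eq = L_total / Σ(L/K) = 970.7 / 93.00 = 10.44 m/d
q = K_eq · i = 10.44 × 0.012 = 0.1253 m/d (same in every zone)
Zone A: v = q/n = 0.1253/0.39 = 0.3212 m/d → t_A = 94.7/0.3212 = 294.9 d
Zone B: v = q/n = 0.1253/0.16 = 0.7829 m/d → t_B = 213/0.7829 = 272.1 d
Zone C: v = q/n = 0.1253/0.08 = 1.566 m/d → t_C = 663/1.566 = 423.5 d
Total t = 294.9 + 272.1 + 423.5 = 990.4 d
   = 990.4 / 365 = 2.71 yr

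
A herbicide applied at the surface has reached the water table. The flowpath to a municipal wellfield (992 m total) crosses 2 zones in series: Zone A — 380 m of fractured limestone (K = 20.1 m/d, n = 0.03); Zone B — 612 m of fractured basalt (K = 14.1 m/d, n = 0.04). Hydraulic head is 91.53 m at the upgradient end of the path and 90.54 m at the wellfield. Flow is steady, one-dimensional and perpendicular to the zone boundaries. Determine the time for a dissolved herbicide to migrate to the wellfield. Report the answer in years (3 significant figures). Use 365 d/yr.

6.19 years

Total head drop ΔH = 91.53 − 90.54 = 0.99 m
Continuity: the same q passes through each zone, so ΔH = q·Σ(L_j/K_j) — the zones act as resistances in series.
Σ(L/K) = 380/20.1 + 612/14.1 = 18.91 + 43.40 = 62.31 d
q = ΔH / Σ(L/K) = 0.99 / 62.31 = 0.01589 m/d (same in every zone)
Zone A: v = q/n = 0.01589/0.03 = 0.5296 m/d → t_A = 380/0.5296 = 717.5 d
Zone B: v = q/n = 0.01589/0.04 = 0.3972 m/d → t_B = 612/0.3972 = 1541 d
Total t = 717.5 + 1541 = 2258 d
   = 2258 / 365 = 6.19 yr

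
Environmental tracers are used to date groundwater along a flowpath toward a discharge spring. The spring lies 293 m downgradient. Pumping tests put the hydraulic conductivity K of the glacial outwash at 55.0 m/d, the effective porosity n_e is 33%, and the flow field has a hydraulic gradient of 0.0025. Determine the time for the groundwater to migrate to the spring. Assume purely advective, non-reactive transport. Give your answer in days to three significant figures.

703 days

Specific discharge q = 55.0 × 0.0025 = 0.1375 m/d
Average linear velocity = 0.1375 / 0.33 = 0.4167 m/d
t = L / v = 293 / 0.4167 = 703.2 d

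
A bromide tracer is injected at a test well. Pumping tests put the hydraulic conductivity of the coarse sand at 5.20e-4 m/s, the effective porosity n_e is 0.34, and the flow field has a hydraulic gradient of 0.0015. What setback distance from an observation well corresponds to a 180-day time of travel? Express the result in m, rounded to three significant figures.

35.7 m

K = 5.20e-4 m/s × 86400 s/d = 44.93 m/d
q = Ki = 44.93 × 0.0015 = 0.06739 m/d
v = Ki/n = 44.93·0.0015/0.34 = 0.1982 m/d
L = v × T = 0.1982 × 180 = 35.68 m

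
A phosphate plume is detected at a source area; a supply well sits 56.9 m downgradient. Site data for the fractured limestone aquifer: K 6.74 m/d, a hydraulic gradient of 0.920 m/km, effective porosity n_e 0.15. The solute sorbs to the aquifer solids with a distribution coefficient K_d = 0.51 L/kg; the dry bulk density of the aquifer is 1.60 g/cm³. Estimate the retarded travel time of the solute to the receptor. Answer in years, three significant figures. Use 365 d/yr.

24.3 years

Darcy flux q = K·i = 6.74 × 9.2e-4 = 0.006201 m/d
v_s = q/n_e = 0.006201/0.15 = 0.04134 m/d
Retardation R = 1 + ρ_b·K_d/n = 1 + 1.60×0.51/0.15 = 6.440
Contaminant velocity v_c = v/R = 0.04134/6.440 = 0.006419 m/d
t = L/v_c = 56.9/0.006419 = 8864 d
   = 8864/365 = 24.3 yr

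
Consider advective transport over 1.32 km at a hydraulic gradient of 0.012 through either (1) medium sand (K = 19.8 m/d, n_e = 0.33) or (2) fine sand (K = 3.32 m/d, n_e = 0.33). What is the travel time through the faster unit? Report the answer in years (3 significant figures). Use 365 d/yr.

5.02 years

Unit 1 (medium sand): v = 19.8×0.012/0.33 = 0.7200 m/d, t = 1320/0.7200 = 1833 d
Unit 2 (fine sand): v = 3.32×0.012/0.33 = 0.1207 m/d, t = 1320/0.1207 = 10930 d
Faster: 1833 d / 365 = 5.02 yr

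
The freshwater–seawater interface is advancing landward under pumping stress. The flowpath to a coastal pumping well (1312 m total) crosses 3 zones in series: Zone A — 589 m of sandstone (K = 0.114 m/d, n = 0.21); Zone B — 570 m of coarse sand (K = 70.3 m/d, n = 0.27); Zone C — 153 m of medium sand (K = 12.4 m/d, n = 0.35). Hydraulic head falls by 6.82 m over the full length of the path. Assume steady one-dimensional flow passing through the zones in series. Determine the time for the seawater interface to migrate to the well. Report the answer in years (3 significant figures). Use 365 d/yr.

Continuity: the same q passes through each zone, so ΔH = q·Σ(L_j/K_j) — the zones act as resistances in series.
Σ(L/K) = 589/0.114 + 570/70.3 + 153/12.4 = 5167 + 8.108 + 12.34 = 5187 d
q = ΔH / Σ(L/K) = 6.82 / 5187 = 0.001315 m/d (same in every zone)
Zone A: v = q/n = 0.001315/0.21 = 0.006261 m/d → t_A = 589/0.006261 = 94080 d
Zone B: v = q/n = 0.001315/0.27 = 0.004870 m/d → t_B = 570/0.004870 = 117100 d
Zone C: v = q/n = 0.001315/0.35 = 0.003757 m/d → t_C = 153/0.003757 = 40730 d
Total t = 94080 + 117100 + 40730 = 251900 d
   = 251900 / 365 = 690 yr

690 years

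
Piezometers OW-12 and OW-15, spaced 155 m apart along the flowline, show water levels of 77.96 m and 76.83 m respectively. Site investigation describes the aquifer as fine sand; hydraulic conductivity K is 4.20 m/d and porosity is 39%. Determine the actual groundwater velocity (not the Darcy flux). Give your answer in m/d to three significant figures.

0.0785 m/d

Hydraulic gradient i = (77.96 − 76.83) / 155 = 1.13 / 155 = 0.007290
Specific discharge q = 4.20 × 0.007290 = 0.03062 m/d
Average linear velocity = 0.03062 / 0.39 = 0.07851 m/d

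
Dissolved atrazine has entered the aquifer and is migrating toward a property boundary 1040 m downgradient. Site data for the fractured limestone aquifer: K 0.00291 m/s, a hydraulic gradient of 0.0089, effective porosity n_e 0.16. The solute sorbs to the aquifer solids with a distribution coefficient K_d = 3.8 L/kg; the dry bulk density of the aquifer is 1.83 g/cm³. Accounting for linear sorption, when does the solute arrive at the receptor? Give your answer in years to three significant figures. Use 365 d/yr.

K = 0.00291 m/s × 86400 s/d = 251.4 m/d
q = Ki = 251.4 × 0.0089 = 2.238 m/d
v_s = q/n_e = 2.238/0.16 = 13.99 m/d
Retardation R = 1 + ρ_b·K_d/n = 1 + 1.83×3.8/0.16 = 44.46
Contaminant velocity v_c = v/R = 13.99/44.46 = 0.3145 m/d
t = L/v_c = 1040/0.3145 = 3306 d
   = 3306/365 = 9.06 yr

9.06 years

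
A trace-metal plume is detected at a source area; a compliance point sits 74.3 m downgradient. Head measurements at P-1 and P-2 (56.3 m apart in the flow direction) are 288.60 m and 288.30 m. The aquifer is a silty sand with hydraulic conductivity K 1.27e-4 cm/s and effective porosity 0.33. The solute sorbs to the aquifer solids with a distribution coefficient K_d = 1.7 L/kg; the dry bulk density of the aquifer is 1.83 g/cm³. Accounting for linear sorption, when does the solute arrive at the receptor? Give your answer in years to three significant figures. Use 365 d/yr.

1200 years

Hydraulic gradient i = (288.60 − 288.30) / 56.3 = 0.30 / 56.3 = 0.005329
K = 1.27e-4 cm/s × 864 = 0.1097 m/d
Specific discharge q = 0.1097 × 0.005329 = 5.847e-4 m/d
Average linear velocity = 5.847e-4 / 0.33 = 0.001772 m/d
Retardation R = 1 + ρ_b·K_d/n = 1 + 1.83×1.7/0.33 = 10.43
Contaminant velocity v_c = v/R = 0.001772/10.43 = 1.699e-4 m/d
t = L/v_c = 74.3/1.699e-4 = 437300 d
   = 437300/365 = 1200 yr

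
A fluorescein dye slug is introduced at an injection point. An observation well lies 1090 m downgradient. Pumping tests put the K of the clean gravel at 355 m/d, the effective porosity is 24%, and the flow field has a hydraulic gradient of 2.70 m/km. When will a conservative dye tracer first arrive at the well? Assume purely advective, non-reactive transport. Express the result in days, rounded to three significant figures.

273 days

Darcy flux q = K·i = 355 × 0.0027 = 0.9585 m/d
Seepage velocity v = q / n = 0.9585 / 0.24 = 3.994 m/d
t = L / v = 1090 / 3.994 = 272.9 d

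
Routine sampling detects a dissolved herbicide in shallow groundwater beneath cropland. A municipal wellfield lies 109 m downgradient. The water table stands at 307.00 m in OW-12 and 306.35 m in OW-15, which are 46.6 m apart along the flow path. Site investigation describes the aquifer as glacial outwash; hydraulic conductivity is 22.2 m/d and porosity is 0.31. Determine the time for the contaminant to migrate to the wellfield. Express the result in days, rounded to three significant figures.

109 days

Hydraulic gradient i = (307.00 − 306.35) / 46.6 = 0.65 / 46.6 = 0.01395
q = Ki = 22.2 × 0.01395 = 0.3097 m/d
Seepage velocity v = q / n = 0.3097 / 0.31 = 0.9989 m/d
t = L / v = 109 / 0.9989 = 109.1 d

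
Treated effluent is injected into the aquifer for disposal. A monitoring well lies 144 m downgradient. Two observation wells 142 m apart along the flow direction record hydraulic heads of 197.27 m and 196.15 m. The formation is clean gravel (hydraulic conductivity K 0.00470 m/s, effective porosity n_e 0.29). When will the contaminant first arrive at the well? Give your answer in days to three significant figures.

Hydraulic gradient i = (197.27 − 196.15) / 142 = 1.12 / 142 = 0.007887
K = 0.00470 m/s × 86400 s/d = 406.1 m/d
Specific discharge q = 406.1 × 0.007887 = 3.203 m/d
Seepage velocity v = q / n = 3.203 / 0.29 = 11.04 m/d
t = L / v = 144 / 11.04 = 13.04 d

13.0 days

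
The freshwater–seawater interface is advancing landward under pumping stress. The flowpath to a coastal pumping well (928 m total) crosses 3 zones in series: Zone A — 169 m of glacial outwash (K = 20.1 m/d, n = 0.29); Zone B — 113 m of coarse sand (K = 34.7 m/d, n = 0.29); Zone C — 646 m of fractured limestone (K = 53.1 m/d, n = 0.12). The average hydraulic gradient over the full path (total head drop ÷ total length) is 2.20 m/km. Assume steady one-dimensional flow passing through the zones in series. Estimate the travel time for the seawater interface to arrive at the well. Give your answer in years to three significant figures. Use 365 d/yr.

5.09 years

Steady 1-D flow in series ⇒ the Darcy flux q is identical in every zone and the zone head losses add (resistances L/K in series).
Σ(L/K) = 169/20.1 + 113/34.7 + 646/53.1 = 8.408 + 3.256 + 12.17 = 23.83 d
K_eq = L_total / Σ(L/K) = 928 / 23.83 = 38.94 m/d
q = K_eq · i = 38.94 × 0.0022 = 0.08567 m/d (same in every zone)
Zone A: v = q/n = 0.08567/0.29 = 0.2954 m/d → t_A = 169/0.2954 = 572.1 d
Zone B: v = q/n = 0.08567/0.29 = 0.2954 m/d → t_B = 113/0.2954 = 382.5 d
Zone C: v = q/n = 0.08567/0.12 = 0.7139 m/d → t_C = 646/0.7139 = 904.8 d
Total t = 572.1 + 382.5 + 904.8 = 1859 d
   = 1859 / 365 = 5.09 yr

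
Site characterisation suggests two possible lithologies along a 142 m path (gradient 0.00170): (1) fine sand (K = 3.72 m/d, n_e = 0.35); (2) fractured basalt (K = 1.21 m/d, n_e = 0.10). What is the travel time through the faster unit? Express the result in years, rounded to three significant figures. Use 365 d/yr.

Unit 1 (fine sand): v = 3.72×0.0017/0.35 = 0.01807 m/d, t = 142/0.01807 = 7859 d
Unit 2 (fractured basalt): v = 1.21×0.0017/0.10 = 0.02057 m/d, t = 142/0.02057 = 6903 d
Faster: 6903 d / 365 = 18.9 yr

18.9 years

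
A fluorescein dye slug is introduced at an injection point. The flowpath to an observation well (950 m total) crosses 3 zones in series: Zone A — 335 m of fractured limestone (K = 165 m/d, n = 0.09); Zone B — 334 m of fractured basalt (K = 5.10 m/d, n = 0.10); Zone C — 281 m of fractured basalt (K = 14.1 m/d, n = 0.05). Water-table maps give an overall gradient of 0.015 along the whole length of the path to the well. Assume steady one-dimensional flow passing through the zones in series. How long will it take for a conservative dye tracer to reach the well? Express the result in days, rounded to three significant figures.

Steady 1-D flow in series ⇒ the Darcy flux q is identical in every zone and the zone head losses add (resistances L/K in series).
Σ(L/K) = 335/165 + 334/5.10 + 281/14.1 = 2.030 + 65.49 + 19.93 = 87.45 d
K_eq = L_total / Σ(L/K) = 950 / 87.45 = 10.86 m/d
q = K_eq · i = 10.86 × 0.015 = 0.1630 m/d (same in every zone)
Zone A: v = q/n = 0.1630/0.09 = 1.811 m/d → t_A = 335/1.811 = 185.0 d
Zone B: v = q/n = 0.1630/0.10 = 1.630 m/d → t_B = 334/1.630 = 205.0 d
Zone C: v = q/n = 0.1630/0.05 = 3.259 m/d → t_C = 281/3.259 = 86.22 d
Total t = 185.0 + 205.0 + 86.22 = 476.2 d

476 days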